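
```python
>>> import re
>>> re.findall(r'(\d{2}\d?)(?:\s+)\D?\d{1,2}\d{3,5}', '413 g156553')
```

['413']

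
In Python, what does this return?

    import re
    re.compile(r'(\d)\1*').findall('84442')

['8', '4', '2']

`\1` has to match the exact text group 1 already captured.
Matches: at [0:1] match '8', group 1 = '8'; at [1:4] match '444', group 1 = '4'; at [4:5] match '2', group 1 = '2'.
With a single group, `findall` returns only what that group captured — 3 items.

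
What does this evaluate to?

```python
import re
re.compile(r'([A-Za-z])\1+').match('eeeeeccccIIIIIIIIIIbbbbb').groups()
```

('e',)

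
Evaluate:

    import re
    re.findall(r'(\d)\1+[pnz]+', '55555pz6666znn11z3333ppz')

The backreference `\1` re-matches whatever the first group consumed, character for character.
One capturing group, so `findall` returns just the captured substring from each match — 4 in all.

['5', '6', '1', '3']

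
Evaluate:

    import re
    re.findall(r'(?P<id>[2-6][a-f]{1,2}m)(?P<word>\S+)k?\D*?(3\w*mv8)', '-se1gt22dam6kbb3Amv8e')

[('2dam', '6kbb', '3Amv8')]

Pattern: a character in [2-6], then 1 to 2 of a character in [a-f], then the literal 'm' (captured as 'id'); then one or more of a non-whitespace character (captured as 'word'); then optionally the literal 'k', then zero or more of a non-digit (lazy); then the literal '3', then zero or more of a word character, then the literal 'mv8' (captured).
Walking the string: at [7:20] match '2dam6kbb3Amv8', groups = ('2dam', '6kbb', '3Amv8').
3 groups means the one result is a tuple of 3 captured strings — 1 here.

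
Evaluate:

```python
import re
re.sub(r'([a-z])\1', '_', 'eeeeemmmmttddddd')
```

'__e_____d'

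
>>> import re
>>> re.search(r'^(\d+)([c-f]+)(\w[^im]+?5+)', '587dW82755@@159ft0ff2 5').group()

Pattern: anchored at the start of the string; then one or more of a digit (captured); then one or more of a character in [c-f] (captured); then a word character, then one or more of any character except [im] (lazy), then one or more of the literal '5' (captured).
The `?` after the quantifier makes it lazy — it takes as little as possible before letting the rest of the pattern try.
`re.search` scans for the first position where the pattern succeeds.
The match spans [0:10] → '587dW82755'.
Captured: group 1 = '587', group 2 = 'd', group 3 = 'W82755'.

'587dW82755'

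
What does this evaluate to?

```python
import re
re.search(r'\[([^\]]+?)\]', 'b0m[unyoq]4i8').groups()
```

('unyoq',)

Unlike `match`, `search` isn't anchored — it looks for the pattern anywhere in the string.
The match spans [3:10] → '[unyoq]'.
Captured: group 1 = 'unyoq'.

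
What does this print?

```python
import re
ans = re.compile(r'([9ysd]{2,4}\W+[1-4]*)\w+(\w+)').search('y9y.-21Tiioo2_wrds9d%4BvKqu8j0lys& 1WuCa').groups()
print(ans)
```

('y9y.-21', 'd')

The pattern matches 2 to 4 of one of [9ysd], then one or more of a non-word character, then zero or more of a character in [1-4] (captured); then one or more of a word character; then one or more of a word character (captured).
`re.search` tries every starting position until one works.
The match spans [0:20] → 'y9y.-21Tiioo2_wrds9d'.
Captured: group 1 = 'y9y.-21', group 2 = 'd'.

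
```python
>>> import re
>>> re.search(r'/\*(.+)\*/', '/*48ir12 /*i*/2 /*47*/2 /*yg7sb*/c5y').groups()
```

`re.search` scans for the first position where the pattern succeeds.
The match spans [0:33] → '/*48ir12 /*i*/2 /*47*/2 /*yg7sb*/'.
Captured: group 1 = '48ir12 /*i*/2 /*47*/2 /*yg7sb'.

('48ir12 /*i*/2 /*47*/2 /*yg7sb',)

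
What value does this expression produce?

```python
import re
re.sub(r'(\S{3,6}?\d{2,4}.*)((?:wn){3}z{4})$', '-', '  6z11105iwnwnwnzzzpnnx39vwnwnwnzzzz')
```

'  -'

The pattern matches 3 to 6 of a non-whitespace character (lazy), then 2 to 4 of a digit, then zero or more of any character (captured); then the literal 'wn' repeated 3 times, then exactly 4 of a literal 'z' (captured); then anchored at the end.
Matches: at [2:36] → '6z11105iwnwnwnzzzpnnx39vwnwnwnzzzz'.
`sub` substitutes '-' at each match site.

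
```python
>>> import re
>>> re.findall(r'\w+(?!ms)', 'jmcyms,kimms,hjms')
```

`(?!…)`/`(?<!…)` only lets a position through if the neighbouring text does NOT match; no characters are consumed.
`findall` yields the raw match text (3 of them) because the pattern has no groups.

['jmcyms', 'kimms', 'hjms']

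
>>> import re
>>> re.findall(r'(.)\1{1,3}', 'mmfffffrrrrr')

['m', 'f', 'r']

`\1` has to match the exact text group 1 already captured.
Matches: at [0:2] match 'mm', group 1 = 'm'; at [2:6] match 'ffff', group 1 = 'f'; at [7:11] match 'rrrr', group 1 = 'r'.
Because there's exactly one group, `findall` drops the full match and keeps group 1 from each hit.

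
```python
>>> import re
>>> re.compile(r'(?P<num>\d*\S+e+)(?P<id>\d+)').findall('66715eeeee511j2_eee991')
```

Pattern: zero or more of a digit, then one or more of a non-whitespace character, then one or more of the literal 'e' (captured as 'num'); then one or more of a digit (captured as 'id').
Walking the string: at [0:22] match '66715eeeee511j2_eee991', groups = ('66715eeeee511j2_eee', '991').
`findall` packs the 2 group values into a tuple for every match.

[('66715eeeee511j2_eee', '991')]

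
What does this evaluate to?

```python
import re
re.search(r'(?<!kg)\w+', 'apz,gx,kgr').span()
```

(0, 3)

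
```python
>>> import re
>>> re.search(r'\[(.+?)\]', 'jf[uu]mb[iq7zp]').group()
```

The match spans [2:6] → '[uu]'.

'[uu]'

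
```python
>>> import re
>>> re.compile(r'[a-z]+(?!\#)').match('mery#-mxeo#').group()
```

`re.match` only tries the pattern at the start of the string.
The match spans [0:3] → 'mer'.

'mer'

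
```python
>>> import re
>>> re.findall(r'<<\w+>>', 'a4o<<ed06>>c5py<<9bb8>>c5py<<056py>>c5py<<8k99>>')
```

['<<ed06>>', '<<9bb8>>', '<<056py>>', '<<8k99>>']

Scanning left to right: at [3:11] → '<<ed06>>'; at [15:23] → '<<9bb8>>'; at [27:36] → '<<056py>>'; at [40:48] → '<<8k99>>'.
No capturing groups, so `findall` returns the 4 full match strings.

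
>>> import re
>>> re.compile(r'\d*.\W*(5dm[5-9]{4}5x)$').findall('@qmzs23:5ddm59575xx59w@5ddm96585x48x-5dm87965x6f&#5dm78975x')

Pattern: zero or more of a digit, then any character, then zero or more of a non-word character; then the literal '5dm', then exactly 4 of a character in [5-9], then the literal '5x' (captured); then anchored at the end.
Matches: at [46:59] match '6f&#5dm78975x', group 1 = '5dm78975x'.
Because there's exactly one group, `findall` drops the full match and keeps group 1 from the one hit.

['5dm78975x']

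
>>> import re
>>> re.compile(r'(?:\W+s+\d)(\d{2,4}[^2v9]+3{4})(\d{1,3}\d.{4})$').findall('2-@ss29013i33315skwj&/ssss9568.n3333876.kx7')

2 groups means the one result is a tuple of 2 captured strings — 1 here.

[('568.n3333', '876.kx7')]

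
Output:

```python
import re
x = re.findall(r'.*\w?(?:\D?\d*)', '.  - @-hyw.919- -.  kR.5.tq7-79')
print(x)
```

Since nothing is captured, `findall` lists the 2 matched substrings directly.

['.  - @-hyw.919- -.  kR.5.tq7-79', '']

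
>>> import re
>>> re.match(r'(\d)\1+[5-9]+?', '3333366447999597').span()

(0, 6)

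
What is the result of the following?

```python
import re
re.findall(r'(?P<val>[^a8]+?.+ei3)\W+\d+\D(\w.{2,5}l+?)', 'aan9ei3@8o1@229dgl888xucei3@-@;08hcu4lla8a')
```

[('n9ei3@8o1@229dgl888xucei3', 'cu4ll')]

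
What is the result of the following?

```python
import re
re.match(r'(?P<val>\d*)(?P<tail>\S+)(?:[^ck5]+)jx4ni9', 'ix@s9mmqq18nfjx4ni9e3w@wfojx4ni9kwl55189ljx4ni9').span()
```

(0, 47)

`re.match` won't scan ahead — the pattern has to work from the very first character.
The match spans [0:47] → 'ix@s9mmqq18nfjx4ni9e3w@wfojx4ni9kwl55189ljx4ni9'.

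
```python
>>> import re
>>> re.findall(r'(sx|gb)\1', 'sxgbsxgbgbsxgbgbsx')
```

`\1` has to match the exact text group 1 already captured.
Because there's exactly one group, `findall` drops the full match and keeps group 1 from each hit.

['gb', 'gb']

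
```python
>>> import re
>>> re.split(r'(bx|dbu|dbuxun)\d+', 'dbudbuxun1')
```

Matches to split on: at [3:10] → 'dbuxun1'.
Because the pattern has a capturing group, `split` also inserts each captured text between the pieces.

['dbu', 'dbuxun', '']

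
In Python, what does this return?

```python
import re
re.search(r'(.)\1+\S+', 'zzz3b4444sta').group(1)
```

The match spans [0:12] → 'zzz3b4444sta'.
Captured: group 1 = 'z'.

'z'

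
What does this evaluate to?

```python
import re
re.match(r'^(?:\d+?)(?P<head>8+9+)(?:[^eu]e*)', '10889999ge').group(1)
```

'889999'

Pattern: anchored at the start of the string; then one or more of a digit (lazy) (non-capturing group); then one or more of a literal '8', then one or more of a literal '9' (captured as 'head'); then any character except [eu], then zero or more of the literal 'e' (non-capturing group).
Because the quantifier is non-greedy, it stops expanding at the earliest point where the rest of the pattern can succeed.
With `match`, the pattern is implicitly anchored at the beginning.
The match spans [0:10] → '10889999ge'.
Captured: group 1 = '889999'.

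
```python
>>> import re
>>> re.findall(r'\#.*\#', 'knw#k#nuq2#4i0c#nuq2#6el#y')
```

Matches: at [3:25] → '#k#nuq2#4i0c#nuq2#6el#'.
Since nothing is captured, `findall` lists the 1 matched substring directly.

['#k#nuq2#4i0c#nuq2#6el#']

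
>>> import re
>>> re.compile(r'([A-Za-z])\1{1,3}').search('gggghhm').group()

After group 1 captures some text, `\1` only succeeds where that same text appears again.
`re.search` tries every starting position until one works.
The match spans [0:4] → 'gggg'.
Captured: group 1 = 'g'.

'gggg'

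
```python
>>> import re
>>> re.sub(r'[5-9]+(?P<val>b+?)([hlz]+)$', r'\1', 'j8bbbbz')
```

The pattern matches one or more of a character in [5-9]; then one or more of a literal 'b' (lazy) (captured as 'val'); then one or more of one of [hlz] (captured); then anchored at the end.
Matches: at [1:7] → '8bbbbz'.
Each match is replaced using the text its own group 1 captured.

'jbbbb'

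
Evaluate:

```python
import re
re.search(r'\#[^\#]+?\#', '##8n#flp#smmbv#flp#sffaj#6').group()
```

'#8n#'

`search` walks the string left to right and returns the first match it finds.
The match spans [1:5] → '#8n#'.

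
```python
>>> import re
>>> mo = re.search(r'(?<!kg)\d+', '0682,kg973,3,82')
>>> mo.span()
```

`(?!…)`/`(?<!…)` only lets a position through if the neighbouring text does NOT match; no characters are consumed.
`re.search` scans for the first position where the pattern succeeds.
The match spans [0:4] → '0682'.

(0, 4)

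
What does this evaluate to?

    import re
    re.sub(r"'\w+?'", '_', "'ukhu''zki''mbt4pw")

"__'mbt4pw"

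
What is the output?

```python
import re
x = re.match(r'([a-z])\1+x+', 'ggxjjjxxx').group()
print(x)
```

ggx

`\1` is not a pattern — it's the concrete string captured by group 1, re-applied verbatim.
`match` is anchored at position 0; if the pattern doesn't fit there, it returns None.
The match spans [0:3] → 'ggx'.
Captured: group 1 = 'g'.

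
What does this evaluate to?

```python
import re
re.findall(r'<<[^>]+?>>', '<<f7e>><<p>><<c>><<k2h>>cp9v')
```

['<<f7e>>', '<<p>>', '<<c>>', '<<k2h>>']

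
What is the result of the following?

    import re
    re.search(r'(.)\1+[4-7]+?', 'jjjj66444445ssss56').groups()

('j',)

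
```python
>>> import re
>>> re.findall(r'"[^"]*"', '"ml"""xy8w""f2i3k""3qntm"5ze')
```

['"ml"', '""', '""', '""']

Walking the string: at [0:4] → '"ml"'; at [4:6] → '""'; at [10:12] → '""'; at [17:19] → '""'.
With no groups in the pattern, `findall` gives back each whole match — 4 here.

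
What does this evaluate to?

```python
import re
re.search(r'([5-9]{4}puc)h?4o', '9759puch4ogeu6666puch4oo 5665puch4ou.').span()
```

(0, 10)

This matches exactly 4 of a character in [5-9], then the literal 'puc' (captured); then optionally the literal 'h', then the literal '4o'.
Unlike `match`, `search` isn't anchored — it looks for the pattern anywhere in the string.
The match spans [0:10] → '9759puch4o'.
Captured: group 1 = '9759puc'.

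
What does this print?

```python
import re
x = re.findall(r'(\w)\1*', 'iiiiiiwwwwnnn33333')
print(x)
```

['i', 'w', 'n', '3']

After group 1 captures some text, `\1` only succeeds where that same text appears again.
Walking the string: at [0:6] match 'iiiiii', group 1 = 'i'; at [6:10] match 'wwww', group 1 = 'w'; at [10:13] match 'nnn', group 1 = 'n'; at [13:18] match '33333', group 1 = '3'.
`findall` collects group 1 from each match (4 total).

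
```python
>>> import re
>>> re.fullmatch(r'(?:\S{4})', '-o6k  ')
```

None

`fullmatch` succeeds only if the pattern covers the string from start to end.
Here the string isn't matched end-to-end, so the call returns None.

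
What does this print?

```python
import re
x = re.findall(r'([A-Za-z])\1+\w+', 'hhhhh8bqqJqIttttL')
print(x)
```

`\1` is not a pattern — it's the concrete string captured by group 1, re-applied verbatim.
With a single group, `findall` returns only what that group captured — 1 item.

['h']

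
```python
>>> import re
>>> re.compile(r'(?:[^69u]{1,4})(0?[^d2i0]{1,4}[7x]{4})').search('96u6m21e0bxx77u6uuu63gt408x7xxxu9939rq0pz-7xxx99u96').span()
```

Pattern: 1 to 4 of any character except [69u] (non-capturing group); then optionally a literal '0', then 1 to 4 of any character except [d2i0], then exactly 4 of one of [7x] (captured).
The match spans [4:14] → 'm21e0bxx77'.

(4, 14)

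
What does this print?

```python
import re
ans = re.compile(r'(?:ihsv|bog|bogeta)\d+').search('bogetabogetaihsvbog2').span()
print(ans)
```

(16, 20)

`re.search` tries every starting position until one works.
The match spans [16:20] → 'bog2'.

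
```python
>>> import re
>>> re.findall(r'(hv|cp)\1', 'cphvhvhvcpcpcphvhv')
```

['hv', 'cp', 'hv']

`\1` is not a pattern — it's the concrete string captured by group 1, re-applied verbatim.
Walking the string: at [2:6] match 'hvhv', group 1 = 'hv'; at [8:12] match 'cpcp', group 1 = 'cp'; at [14:18] match 'hvhv', group 1 = 'hv'.
One capturing group, so `findall` returns just the captured substring from each match — 3 in all.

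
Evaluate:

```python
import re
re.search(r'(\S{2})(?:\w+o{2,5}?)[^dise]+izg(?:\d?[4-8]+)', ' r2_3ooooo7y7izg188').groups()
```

('r2',)

Pattern: exactly 2 of a non-whitespace character (captured); then one or more of a word character, then 2 to 5 of a literal 'o' (lazy) (non-capturing group); then one or more of any character except [dise], then the literal 'izg'; then optionally a digit, then one or more of a character in [4-8] (non-capturing group).
Unlike `match`, `search` isn't anchored — it looks for the pattern anywhere in the string.
The match spans [1:19] → 'r2_3ooooo7y7izg188'.
Captured: group 1 = 'r2'.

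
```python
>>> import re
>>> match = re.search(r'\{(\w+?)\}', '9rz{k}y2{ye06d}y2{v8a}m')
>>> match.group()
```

'{k}'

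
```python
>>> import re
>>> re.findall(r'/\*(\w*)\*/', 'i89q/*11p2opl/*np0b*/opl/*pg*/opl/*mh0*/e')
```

['np0b', 'pg', 'mh0']

Matches: at [13:21] match '/*np0b*/', group 1 = 'np0b'; at [24:30] match '/*pg*/', group 1 = 'pg'; at [33:40] match '/*mh0*/', group 1 = 'mh0'.
One capturing group, so `findall` returns just the captured substring from each match — 3 in all.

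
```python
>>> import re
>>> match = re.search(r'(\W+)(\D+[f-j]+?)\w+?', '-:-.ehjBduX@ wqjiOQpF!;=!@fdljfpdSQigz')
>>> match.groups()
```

This matches one or more of a non-word character (captured); then one or more of a non-digit, then one or more of a character in [f-j] (lazy) (captured); then one or more of a word character (lazy).
`search` walks the string left to right and returns the first match it finds.
The match spans [0:38] → '-:-.ehjBduX@ wqjiOQpF!;=!@fdljfpdSQigz'.
Captured: group 1 = '-:-.', group 2 = 'ehjBduX@ wqjiOQpF!;=!@fdljfpdSQig'.

('-:-.', 'ehjBduX@ wqjiOQpF!;=!@fdljfpdSQig')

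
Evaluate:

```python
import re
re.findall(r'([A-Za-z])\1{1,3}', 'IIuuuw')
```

`\1` has to match the exact text group 1 already captured.
Scanning left to right: at [0:2] match 'II', group 1 = 'I'; at [2:5] match 'uuu', group 1 = 'u'.
`findall` collects group 1 from each match (2 total).

['I', 'u']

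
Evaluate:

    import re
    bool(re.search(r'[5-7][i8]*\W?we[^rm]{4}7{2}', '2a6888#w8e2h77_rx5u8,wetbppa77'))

Here the pattern never matches, so the call returns None, and `bool(None)` is False.

False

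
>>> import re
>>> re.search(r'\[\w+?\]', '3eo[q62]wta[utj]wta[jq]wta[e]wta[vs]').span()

(3, 8)

`search` walks the string left to right and returns the first match it finds.
The match spans [3:8] → '[q62]'.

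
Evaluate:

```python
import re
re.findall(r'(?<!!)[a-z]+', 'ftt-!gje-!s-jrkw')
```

['ftt', 'je', 'jrkw']

A negative assertion filters positions out without eating any characters.
Walking the string: at [0:3] → 'ftt'; at [6:8] → 'je'; at [12:16] → 'jrkw'.
No capturing groups, so `findall` returns the 3 full match strings.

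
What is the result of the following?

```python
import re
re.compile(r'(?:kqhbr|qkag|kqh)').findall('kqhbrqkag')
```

['kqhbr', 'qkag']

Alternation isn't longest-match — the leftmost alternative that fits at this position is chosen.
No capturing groups, so `findall` returns the 2 full match strings.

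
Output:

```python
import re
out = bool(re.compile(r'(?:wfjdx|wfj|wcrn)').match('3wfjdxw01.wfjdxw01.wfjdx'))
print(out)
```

False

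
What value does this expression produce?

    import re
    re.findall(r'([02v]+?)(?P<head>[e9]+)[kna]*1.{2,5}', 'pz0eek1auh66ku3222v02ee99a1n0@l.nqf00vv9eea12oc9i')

[('0', 'ee'), ('222v02', 'ee99'), ('00vv', '9ee')]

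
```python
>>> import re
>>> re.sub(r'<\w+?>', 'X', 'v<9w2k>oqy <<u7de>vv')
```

'vXoqy <Xvv'

Matches: at [1:7] → '<9w2k>'; at [12:18] → '<u7de>'.
Each match is replaced by 'X'.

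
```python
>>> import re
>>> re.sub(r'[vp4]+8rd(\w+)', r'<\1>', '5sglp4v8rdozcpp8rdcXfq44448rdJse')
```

The replacement refers to a captured group, so each match is rewritten using its own captured text.

'5sgl<ozcpp8rdcXfq44448rdJse>'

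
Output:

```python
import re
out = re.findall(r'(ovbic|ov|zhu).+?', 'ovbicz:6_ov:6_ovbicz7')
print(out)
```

['ovbic', 'ov', 'ovbic']

The regex engine tests alternatives in the order written; an earlier branch that matches wins even if a later one would match more.
`findall` collects group 1 from each match (3 total).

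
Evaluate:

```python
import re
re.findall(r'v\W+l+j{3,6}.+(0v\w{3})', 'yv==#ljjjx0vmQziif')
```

['0vmQz']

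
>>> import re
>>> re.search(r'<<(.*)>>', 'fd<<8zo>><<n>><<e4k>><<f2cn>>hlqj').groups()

`re.search` tries every starting position until one works.
The match spans [2:29] → '<<8zo>><<n>><<e4k>><<f2cn>>'.
Captured: group 1 = '8zo>><<n>><<e4k>><<f2cn'.

('8zo>><<n>><<e4k>><<f2cn',)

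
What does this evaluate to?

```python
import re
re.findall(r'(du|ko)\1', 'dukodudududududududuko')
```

After group 1 captures some text, `\1` only succeeds where that same text appears again.
With a single group, `findall` returns only what that group captured — 4 items.

['du', 'du', 'du', 'du']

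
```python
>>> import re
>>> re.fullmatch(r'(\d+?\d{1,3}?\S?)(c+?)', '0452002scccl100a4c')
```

For `fullmatch`, every character of the input must be accounted for by the pattern.
Here the pattern can't cover the whole string, so the call returns None.

None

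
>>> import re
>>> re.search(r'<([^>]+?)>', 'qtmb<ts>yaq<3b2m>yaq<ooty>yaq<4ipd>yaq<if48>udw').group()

`re.search` tries every starting position until one works.
The match spans [4:8] → '<ts>'.
Captured: group 1 = 'ts'.

'<ts>'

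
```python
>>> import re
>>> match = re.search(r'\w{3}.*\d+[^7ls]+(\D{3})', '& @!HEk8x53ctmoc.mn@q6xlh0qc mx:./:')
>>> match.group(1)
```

This matches exactly 3 of a word character, then zero or more of any character; then one or more of a digit, then one or more of any character except [7ls]; then exactly 3 of a non-digit (captured).
`search` walks the string left to right and returns the first match it finds.
The match spans [4:35] → 'HEk8x53ctmoc.mn@q6xlh0qc mx:./:'.
Captured: group 1 = './:'.

'./:'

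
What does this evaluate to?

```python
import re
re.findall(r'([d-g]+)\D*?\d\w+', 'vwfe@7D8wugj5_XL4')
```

This matches one or more of a character in [d-g] (captured); then zero or more of a non-digit (lazy); then a digit, then one or more of a word character.
With a single group, `findall` returns only what that group captured — 1 item.

['fe']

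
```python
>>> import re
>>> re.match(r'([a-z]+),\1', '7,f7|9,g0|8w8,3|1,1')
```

None

`\1` has to match the exact text group 1 already captured.
`re.match` only tries the pattern at the start of the string.
Here position 0 doesn't satisfy it, so the call returns None.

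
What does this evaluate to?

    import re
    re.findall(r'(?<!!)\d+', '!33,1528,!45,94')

['3', '1528', '5', '94']

`(?!…)`/`(?<!…)` only lets a position through if the neighbouring text does NOT match; no characters are consumed.
No capturing groups, so `findall` returns the 4 full match strings.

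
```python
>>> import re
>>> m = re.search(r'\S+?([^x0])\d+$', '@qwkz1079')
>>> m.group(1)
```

Pattern: one or more of a non-whitespace character (lazy); then any character except [x0] (captured); then one or more of a digit; then anchored at the end.
A `+?`/`*?`/`{m,n}?` starts at its minimum and grows only as far as needed for what follows to match.
`search` walks the string left to right and returns the first match it finds.
The match spans [0:9] → '@qwkz1079'.
Captured: group 1 = 'z'.

'z'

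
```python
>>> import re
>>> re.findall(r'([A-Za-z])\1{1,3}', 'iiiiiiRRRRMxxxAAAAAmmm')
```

['i', 'i', 'R', 'x', 'A', 'm']

After group 1 captures some text, `\1` only succeeds where that same text appears again.
Walking the string: at [0:4] match 'iiii', group 1 = 'i'; at [4:6] match 'ii', group 1 = 'i'; at [6:10] match 'RRRR', group 1 = 'R'; at [11:14] match 'xxx', group 1 = 'x'; at [14:18] match 'AAAA', group 1 = 'A'; ….
`findall` collects group 1 from each match (6 total).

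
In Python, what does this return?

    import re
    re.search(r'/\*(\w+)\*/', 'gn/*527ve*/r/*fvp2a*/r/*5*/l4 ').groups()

('527ve',)

`re.search` tries every starting position until one works.
The match spans [2:11] → '/*527ve*/'.
Captured: group 1 = '527ve'.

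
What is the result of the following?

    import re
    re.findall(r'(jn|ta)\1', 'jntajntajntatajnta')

['ta']

`\1` is not a pattern — it's the concrete string captured by group 1, re-applied verbatim.
Matches: at [10:14] match 'tata', group 1 = 'ta'.
Because there's exactly one group, `findall` drops the full match and keeps group 1 from the one hit.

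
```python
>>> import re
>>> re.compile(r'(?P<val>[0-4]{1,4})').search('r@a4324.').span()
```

(3, 7)

Pattern: 1 to 4 of a character in [0-4] (captured as 'val').
`re.search` tries every starting position until one works.
The match spans [3:7] → '4324'.
Captured: group 1 = '4324'.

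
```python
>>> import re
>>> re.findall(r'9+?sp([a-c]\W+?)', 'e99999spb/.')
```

['b/']

The pattern matches one or more of the literal '9' (lazy), then the literal 'sp'; then a character in [a-c], then one or more of a non-word character (lazy) (captured).
Lazy quantifiers expand one character at a time until the remainder of the pattern can match.
Scanning left to right: at [1:10] match '99999spb/', group 1 = 'b/'.
With a single group, `findall` returns only what that group captured — 1 item.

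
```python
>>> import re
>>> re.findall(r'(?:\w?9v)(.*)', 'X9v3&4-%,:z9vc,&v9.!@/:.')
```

['3&4-%,:z9vc,&v9.!@/:.']

With a single group, `findall` returns only what that group captured — 1 item.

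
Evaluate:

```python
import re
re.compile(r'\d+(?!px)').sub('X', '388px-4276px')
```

'X8px-X6px'

The negative lookahead/lookbehind blocks any match where the forbidden context is present.
Each match is replaced by 'X'.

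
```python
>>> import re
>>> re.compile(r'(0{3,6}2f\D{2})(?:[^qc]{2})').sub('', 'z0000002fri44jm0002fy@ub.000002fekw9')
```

The pattern matches 3 to 6 of a literal '0', then the literal '2f', then exactly 2 of a non-digit (captured); then exactly 2 of any character except [qc] (non-capturing group).
Matches: at [1:13] → '0000002fri44'; at [15:24] → '0002fy@ub'; at [25:36] → '000002fekw9'.
Every occurrence is swapped for ''.

'zjm.'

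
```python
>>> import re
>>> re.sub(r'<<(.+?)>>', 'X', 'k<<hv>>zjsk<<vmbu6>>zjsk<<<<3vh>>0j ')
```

A non-greedy quantifier consumes as few characters as it can — just enough that the remainder of the pattern still matches from where it stops; whatever follows it matches normally.
Matches: at [1:7] → '<<hv>>'; at [11:20] → '<<vmbu6>>'; at [24:33] → '<<<<3vh>>'.
`sub` substitutes 'X' at each match site.

'kXzjskXzjskX0j '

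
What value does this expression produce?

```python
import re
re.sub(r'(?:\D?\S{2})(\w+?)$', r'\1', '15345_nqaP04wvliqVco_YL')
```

This matches optionally a non-digit, then exactly 2 of a non-whitespace character (non-capturing group); then one or more of a word character (lazy) (captured); then anchored at the end.
`\1` in the replacement pulls in group 1's text for each match.

'345_nqaP04wvliqVco_YL'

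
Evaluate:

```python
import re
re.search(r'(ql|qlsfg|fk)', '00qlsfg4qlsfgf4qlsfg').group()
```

The regex engine tests alternatives in the order written; an earlier branch that matches wins even if a later one would match more.
The match spans [2:4] → 'ql'.

'ql'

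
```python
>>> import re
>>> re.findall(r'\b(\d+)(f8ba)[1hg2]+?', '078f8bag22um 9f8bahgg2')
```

[('078', 'f8ba'), ('9', 'f8ba')]

The pattern matches a word boundary (`\b`, zero-width); then one or more of a digit (captured); then the literal 'f', then the literal '8ba' (captured); then one or more of one of [1hg2] (lazy).
Scanning left to right: at [0:8] match '078f8bag', groups = ('078', 'f8ba'); at [13:19] match '9f8bah', groups = ('9', 'f8ba').
2 groups means each result is a tuple of 2 captured strings — 2 here.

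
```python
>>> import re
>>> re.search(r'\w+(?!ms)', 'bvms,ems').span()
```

(0, 4)

A negative assertion filters positions out without eating any characters.
The match spans [0:4] → 'bvms'.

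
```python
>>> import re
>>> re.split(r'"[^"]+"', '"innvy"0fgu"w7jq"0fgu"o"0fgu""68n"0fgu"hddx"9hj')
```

['', '0fgu', '0fgu', '0fgu"', '0fgu', '9hj']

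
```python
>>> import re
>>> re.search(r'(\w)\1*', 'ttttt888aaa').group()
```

`\1` has to match the exact text group 1 already captured.
`search` walks the string left to right and returns the first match it finds.
The match spans [0:5] → 'ttttt'.
Captured: group 1 = 't'.

'ttttt'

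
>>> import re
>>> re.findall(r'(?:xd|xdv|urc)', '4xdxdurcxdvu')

['xd', 'xd', 'urc', 'xd']

`|` is ordered: at each position the engine commits to the first alternative that works.
With no groups in the pattern, `findall` gives back each whole match — 4 here.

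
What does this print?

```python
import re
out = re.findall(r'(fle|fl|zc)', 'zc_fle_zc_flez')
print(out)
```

['zc', 'fle', 'zc', 'fle']

Alternation tries branches left to right and keeps the first one that lets the overall match succeed at that position.
One capturing group, so `findall` returns just the captured substring from each match — 4 in all.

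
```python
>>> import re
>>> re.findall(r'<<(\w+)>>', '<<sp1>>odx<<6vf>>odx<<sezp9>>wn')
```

['sp1', '6vf', 'sezp9']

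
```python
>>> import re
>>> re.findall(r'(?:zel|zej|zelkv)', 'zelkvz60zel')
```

['zel', 'zel']

Branches in `(...|...)` are attempted left-to-right; the first branch that allows the whole pattern to succeed is taken.
No capturing groups, so `findall` returns the 2 full match strings.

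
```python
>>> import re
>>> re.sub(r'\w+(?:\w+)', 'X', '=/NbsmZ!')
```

'=/X!'

This matches one or more of a word character; then one or more of a word character (non-capturing group).
Matches: at [2:7] → 'NbsmZ'.
Each match is replaced by 'X'.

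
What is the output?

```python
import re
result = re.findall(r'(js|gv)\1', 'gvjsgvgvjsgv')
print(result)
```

`\1` has to match the exact text group 1 already captured.
Matches: at [4:8] match 'gvgv', group 1 = 'gv'.
`findall` collects group 1 from the one match (1 total).

['gv']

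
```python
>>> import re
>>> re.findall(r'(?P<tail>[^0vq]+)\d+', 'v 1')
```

[' ']

This matches one or more of any character except [0vq] (captured as 'tail'); then one or more of a digit.
Matches: at [1:3] match ' 1', group 1 = ' '.
`findall` collects group 1 from the one match (1 total).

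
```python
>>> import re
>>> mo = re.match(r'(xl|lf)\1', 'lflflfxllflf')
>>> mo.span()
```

(0, 4)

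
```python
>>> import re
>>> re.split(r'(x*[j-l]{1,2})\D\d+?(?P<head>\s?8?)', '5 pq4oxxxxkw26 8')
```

['5 pq4o', 'xxxxk', '', '6 8']

The pattern matches zero or more of the literal 'x', then 1 to 2 of a character in [j-l] (captured); then a non-digit, then one or more of a digit (lazy); then optionally whitespace, then optionally a literal '8' (captured as 'head').
Matches to split on: at [6:13] → 'xxxxkw2'.
The group in the pattern means `split` returns the separators' captures alongside the pieces.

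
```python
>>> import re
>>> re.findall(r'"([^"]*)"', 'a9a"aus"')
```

Scanning left to right: at [3:8] match '"aus"', group 1 = 'aus'.
With a single group, `findall` returns only what that group captured — 1 item.

['aus']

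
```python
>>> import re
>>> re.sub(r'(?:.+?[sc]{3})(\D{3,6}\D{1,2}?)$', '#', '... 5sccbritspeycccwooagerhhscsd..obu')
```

'#'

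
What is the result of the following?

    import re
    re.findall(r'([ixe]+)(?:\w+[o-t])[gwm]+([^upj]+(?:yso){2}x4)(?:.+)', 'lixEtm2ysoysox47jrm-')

[('ix', '2ysoysox4')]

The pattern matches one or more of one of [ixe] (captured); then one or more of a word character, then a character in [o-t] (non-capturing group); then one or more of one of [gwm]; then one or more of any character except [upj], then the literal 'yso' repeated 2 times, then the literal 'x4' (captured); then one or more of any character (non-capturing group).
Walking the string: at [1:20] match 'ixEtm2ysoysox47jrm-', groups = ('ix', '2ysoysox4').
`findall` packs the 2 group values into a tuple for every match.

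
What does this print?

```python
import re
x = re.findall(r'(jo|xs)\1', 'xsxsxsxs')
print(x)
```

`\1` has to match the exact text group 1 already captured.
Scanning left to right: at [0:4] match 'xsxs', group 1 = 'xs'; at [4:8] match 'xsxs', group 1 = 'xs'.
With a single group, `findall` returns only what that group captured — 2 items.

['xs', 'xs']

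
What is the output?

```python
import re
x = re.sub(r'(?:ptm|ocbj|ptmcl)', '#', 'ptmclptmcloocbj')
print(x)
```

#cl#clo#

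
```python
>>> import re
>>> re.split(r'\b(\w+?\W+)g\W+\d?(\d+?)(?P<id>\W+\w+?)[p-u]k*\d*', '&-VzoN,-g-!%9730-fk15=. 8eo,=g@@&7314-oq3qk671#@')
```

['&-VzoN,-g-!%9730-fk15=. ', '8eo,=', '314', '-o', 'qk671#@']

This matches a word boundary (`\b`, zero-width); then one or more of a word character (lazy), then one or more of a non-word character (captured); then the literal 'g', then one or more of a non-word character, then optionally a digit; then one or more of a digit (lazy) (captured); then one or more of a non-word character, then one or more of a word character (lazy) (captured as 'id'); then a character in [p-u], then zero or more of a literal 'k', then zero or more of a digit.
The group in the pattern means `split` returns the separators' captures alongside the pieces.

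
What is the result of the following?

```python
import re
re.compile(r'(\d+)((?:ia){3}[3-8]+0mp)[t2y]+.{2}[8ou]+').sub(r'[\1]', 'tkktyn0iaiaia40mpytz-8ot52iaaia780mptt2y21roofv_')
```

This matches one or more of a digit (captured); then the literal 'ia' repeated 3 times, then one or more of a character in [3-8], then the literal '0mp' (captured); then one or more of one of [t2y], then exactly 2 of any character; then one or more of one of [8ou].
Matches: at [6:23] → '0iaiaia40mpytz-8o'.
The replacement refers to a captured group, so each match is rewritten using its own captured text.

'tkktyn[0]t52iaaia780mptt2y21roofv_'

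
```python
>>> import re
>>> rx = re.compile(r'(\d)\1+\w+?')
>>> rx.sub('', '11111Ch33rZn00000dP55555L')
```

A backreference is literal: `\1` must see the identical characters the first group matched.
Every occurrence is swapped for ''.

'hZnP'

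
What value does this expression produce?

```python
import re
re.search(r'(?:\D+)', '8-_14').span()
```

Pattern: one or more of a non-digit (non-capturing group).
`re.search` scans for the first position where the pattern succeeds.
The match spans [1:3] → '-_'.

(1, 3)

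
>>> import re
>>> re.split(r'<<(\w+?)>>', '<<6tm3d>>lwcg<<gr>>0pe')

Matches to split on: at [0:9] → '<<6tm3d>>'; at [13:19] → '<<gr>>'.
`re.split` interleaves the captured-group text with the surrounding fragments.

['', '6tm3d', 'lwcg', 'gr', '0pe']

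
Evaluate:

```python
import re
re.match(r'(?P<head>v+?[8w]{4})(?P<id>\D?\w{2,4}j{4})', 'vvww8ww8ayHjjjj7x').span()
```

(0, 15)

This matches one or more of the literal 'v' (lazy), then exactly 4 of one of [8w] (captured as 'head'); then optionally a non-digit, then 2 to 4 of a word character, then exactly 4 of a literal 'j' (captured as 'id').
`re.match` won't scan ahead — the pattern has to work from the very first character.
The match spans [0:15] → 'vvww8ww8ayHjjjj'.
Captured: group 1 = 'vvww8w', group 2 = 'w8ayHjjjj'.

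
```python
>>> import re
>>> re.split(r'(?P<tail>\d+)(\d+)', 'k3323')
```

This matches one or more of a digit (captured as 'tail'); then one or more of a digit (captured).
Matches to split on: at [1:5] → '3323'.
The group in the pattern means `split` returns the separators' captures alongside the pieces.

['k', '332', '3', '']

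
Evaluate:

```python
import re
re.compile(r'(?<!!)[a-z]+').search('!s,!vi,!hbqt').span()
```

(5, 6)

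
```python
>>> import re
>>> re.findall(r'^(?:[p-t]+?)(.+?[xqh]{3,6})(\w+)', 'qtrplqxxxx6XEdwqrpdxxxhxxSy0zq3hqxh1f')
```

[('trplqxxxx', '6XEdwqrpdxxxhxxSy0zq3hqxh1f')]

This matches anchored at the start of the string; then one or more of a character in [p-t] (lazy) (non-capturing group); then one or more of any character (lazy), then 3 to 6 of one of [xqh] (captured); then one or more of a word character (captured).
Scanning left to right: at [0:37] match 'qtrplqxxxx6XEdwqrpdxxxhxxSy0zq3hqxh1f', groups = ('trplqxxxx', '6XEdwqrpdxxxhxxSy0zq3hqxh1f').
With 2 capturing groups, `findall` returns a 2-tuple per match.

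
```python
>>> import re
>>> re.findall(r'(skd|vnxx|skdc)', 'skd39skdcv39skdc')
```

Branches in `(...|...)` are attempted left-to-right; the first branch that allows the whole pattern to succeed is taken.
Scanning left to right: at [0:3] match 'skd', group 1 = 'skd'; at [5:8] match 'skd', group 1 = 'skd'; at [12:15] match 'skd', group 1 = 'skd'.
`findall` collects group 1 from each match (3 total).

['skd', 'skd', 'skd']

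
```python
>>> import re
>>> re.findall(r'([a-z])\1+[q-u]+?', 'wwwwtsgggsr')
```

['w', 'g']

A backreference is literal: `\1` must see the identical characters the first group matched.
Matches: at [0:5] match 'wwwwt', group 1 = 'w'; at [6:10] match 'gggs', group 1 = 'g'.
With a single group, `findall` returns only what that group captured — 2 items.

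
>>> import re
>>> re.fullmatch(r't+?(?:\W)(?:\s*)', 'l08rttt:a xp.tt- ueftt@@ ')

None

This matches one or more of a literal 't' (lazy); then a non-word character (non-capturing group); then zero or more of whitespace (non-capturing group).
`fullmatch` succeeds only if the pattern covers the string from start to end.
Here the pattern can't cover the whole string, so the call returns None.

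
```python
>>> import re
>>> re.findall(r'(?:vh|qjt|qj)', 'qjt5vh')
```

['qjt', 'vh']

`|` is ordered: at each position the engine commits to the first alternative that works.
`findall` yields the raw match text (2 of them) because the pattern has no groups.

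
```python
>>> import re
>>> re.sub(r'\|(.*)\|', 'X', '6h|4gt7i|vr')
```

'6hXvr'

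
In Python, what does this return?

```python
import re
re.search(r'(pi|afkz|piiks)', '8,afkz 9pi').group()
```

'afkz'

`re.search` tries every starting position until one works.
The match spans [2:6] → 'afkz'.
Captured: group 1 = 'afkz'.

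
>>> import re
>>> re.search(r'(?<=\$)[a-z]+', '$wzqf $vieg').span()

(1, 5)

Lookahead/lookbehind check context without consuming it, so the matched span excludes the asserted characters.
The match spans [1:5] → 'wzqf'.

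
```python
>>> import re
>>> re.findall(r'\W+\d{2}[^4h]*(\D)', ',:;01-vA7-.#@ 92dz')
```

The pattern matches one or more of a non-word character; then exactly 2 of a digit, then zero or more of any character except [4h]; then a non-digit (captured).
Matches: at [0:18] match ',:;01-vA7-.#@ 92dz', group 1 = 'z'.
One capturing group, so `findall` returns just the captured substring from the one match — 1 in all.

['z']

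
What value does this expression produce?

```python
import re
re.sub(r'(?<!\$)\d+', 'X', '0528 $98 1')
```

'X $9X X'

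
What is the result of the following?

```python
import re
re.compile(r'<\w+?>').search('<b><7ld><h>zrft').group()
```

'<b>'

`re.search` scans for the first position where the pattern succeeds.
The match spans [0:3] → '<b>'.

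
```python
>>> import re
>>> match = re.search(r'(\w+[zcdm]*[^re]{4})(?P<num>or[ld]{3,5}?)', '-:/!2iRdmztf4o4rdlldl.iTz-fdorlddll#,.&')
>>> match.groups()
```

The pattern matches one or more of a word character, then zero or more of one of [zcdm], then exactly 4 of any character except [re] (captured); then the literal 'or', then 3 to 5 of one of [ld] (lazy) (captured as 'num').
Unlike `match`, `search` isn't anchored — it looks for the pattern anywhere in the string.
The match spans [22:33] → 'iTz-fdorldd'.
Captured: group 1 = 'iTz-fd', group 2 = 'orldd'.

('iTz-fd', 'orldd')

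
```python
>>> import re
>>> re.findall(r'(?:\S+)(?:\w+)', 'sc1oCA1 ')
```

The pattern matches one or more of a non-whitespace character (non-capturing group); then one or more of a word character (non-capturing group).
Scanning left to right: at [0:7] → 'sc1oCA1'.
`findall` yields the raw match text (1 of them) because the pattern has no groups.

['sc1oCA1']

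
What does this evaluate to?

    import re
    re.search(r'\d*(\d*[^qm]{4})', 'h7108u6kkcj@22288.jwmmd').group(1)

Pattern: zero or more of a digit; then zero or more of a digit, then exactly 4 of any character except [qm] (captured).
`re.search` tries every starting position until one works.
The match spans [0:4] → 'h710'.
Captured: group 1 = 'h710'.

'h710'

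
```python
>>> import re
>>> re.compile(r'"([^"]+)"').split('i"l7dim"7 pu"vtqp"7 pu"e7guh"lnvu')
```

['i', 'l7dim', '7 pu', 'vtqp', '7 pu', 'e7guh', 'lnvu']

Matches to split on: at [1:8] → '"l7dim"'; at [12:18] → '"vtqp"'; at [22:29] → '"e7guh"'.
`re.split` interleaves the captured-group text with the surrounding fragments.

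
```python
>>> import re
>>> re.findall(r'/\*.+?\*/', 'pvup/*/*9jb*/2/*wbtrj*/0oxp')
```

['/*/*9jb*/', '/*wbtrj*/']

Because the quantifier is non-greedy, it stops expanding at the earliest point where the rest of the pattern can succeed.
`findall` yields the raw match text (2 of them) because the pattern has no groups.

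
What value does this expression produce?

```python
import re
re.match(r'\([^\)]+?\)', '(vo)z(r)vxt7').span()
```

`re.match` won't scan ahead — the pattern has to work from the very first character.
The match spans [0:4] → '(vo)'.

(0, 4)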